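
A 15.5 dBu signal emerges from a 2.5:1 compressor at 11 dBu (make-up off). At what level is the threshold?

8 dBu

Let T be the threshold. Output overshoot = (input overshoot)/R, so 11 − T = (15.5 − T)/2.5.
2.5·(11 − T) = 15.5 − T → 1.5·T = 27.5 − 15.5 = 12.
T = 12/1.5 = 8 dBu.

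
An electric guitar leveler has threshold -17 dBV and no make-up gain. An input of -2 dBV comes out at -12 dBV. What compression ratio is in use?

Input overshoot = -2 − (-17) = 15 dB; output overshoot = -12 − (-17) = 5 dB.
Ratio = 15 / 5 = 3.

3:1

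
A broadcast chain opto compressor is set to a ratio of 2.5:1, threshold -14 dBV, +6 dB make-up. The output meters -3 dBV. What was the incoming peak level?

Before make-up, the level was -3 − 6 = -9 dBV.
That's 5 dB above the -14 dBV threshold.
Before 2.5:1 compression the overshoot was 5 × 2.5 = 12.5 dB, so input = -14 + 12.5 = -1.5 dBV.

-1.5 dBV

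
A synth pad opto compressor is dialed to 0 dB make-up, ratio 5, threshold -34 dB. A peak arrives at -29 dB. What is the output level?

-29 dB sits 5 dB over threshold.
At 5:1 the overshoot is divided by 5, leaving 1 dB above threshold.
So the level is -34 + 1 = -33 dB.

-33 dB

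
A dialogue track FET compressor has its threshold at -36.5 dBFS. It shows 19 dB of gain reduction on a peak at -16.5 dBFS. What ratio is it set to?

Input overshoot = -16.5 − (-36.5) = 20 dB.
Output overshoot = 20 − 19 = 1 dB.
Ratio = input overshoot / output overshoot = 20 / 1 = 20.

20:1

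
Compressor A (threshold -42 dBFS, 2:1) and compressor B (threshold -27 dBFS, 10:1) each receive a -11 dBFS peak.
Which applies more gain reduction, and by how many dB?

A, by 1.1 dB

A: 31 dB over, compressed to 15.5 dB over, so 15.5 dB of GR.
B: 16 dB over, compressed to 1.6 dB over, so 14.4 dB of GR.
Difference: 1.1 dB in favour of A.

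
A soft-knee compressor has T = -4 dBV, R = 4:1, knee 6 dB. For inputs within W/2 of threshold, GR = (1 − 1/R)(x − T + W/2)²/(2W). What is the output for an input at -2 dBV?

x − T + W/2 = -2 − (-4) + 3 = 5.
GR = (1 − 1/4) × 5² / 12 = 0.75 × 25 / 12 = 1.5625 dB.
Output = -2 − 1.5625 = -3.5625 dBV.

-3.5625 dBV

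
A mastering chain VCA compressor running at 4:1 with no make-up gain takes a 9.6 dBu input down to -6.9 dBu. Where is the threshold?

-12.4 dBu

Gain reduction = 9.6 − (-6.9) = 16.5 dB; output overshoot = GR / (R − 1) = 16.5 / 3 = 5.5 dB.
Threshold = output − output overshoot = -6.9 − 5.5 = -12.4 dBu.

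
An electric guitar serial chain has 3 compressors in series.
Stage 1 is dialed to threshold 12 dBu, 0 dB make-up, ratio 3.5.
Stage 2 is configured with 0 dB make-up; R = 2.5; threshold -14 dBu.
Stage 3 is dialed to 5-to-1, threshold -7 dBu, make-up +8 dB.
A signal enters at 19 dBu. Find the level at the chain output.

Stage 1: 7 dB above 12 dBu, reduced 3.5:1 to 2 dB above → 14 dBu.
Stage 2: 14 dBu is 28 dB over -14 dBu; at 2.5:1 that becomes 11.2 dB over, giving -2.8 dBu.
Stage 3: overshoot 4.2 dB → 4.2/5 = 0.84 dB → -6.16 dBu; +8 dB make-up → 1.84 dBu.

1.84 dBu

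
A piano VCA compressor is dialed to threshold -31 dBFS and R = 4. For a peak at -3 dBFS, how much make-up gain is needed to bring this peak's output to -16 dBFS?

Overshoot 28 dB → 28/4 = 7 dB after compression, so the compressed level is -31 + 7 = -24 dBFS.
Make-up = target − compressed = -16 − (-24) = 8 dB.

8 dB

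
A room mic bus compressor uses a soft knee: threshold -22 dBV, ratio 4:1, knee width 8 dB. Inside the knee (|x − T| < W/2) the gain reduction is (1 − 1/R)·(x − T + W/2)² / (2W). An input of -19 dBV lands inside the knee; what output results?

x − T + W/2 = -19 − (-22) + 4 = 7.
GR = (1 − 1/4) × 7² / 16 = 0.75 × 49 / 16 = 2.296875 dB.
Output = -19 − 2.296875 = -21.296875 dBV.

-21.296875 dBV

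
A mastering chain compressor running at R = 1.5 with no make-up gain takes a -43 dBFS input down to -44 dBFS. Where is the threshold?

-46 dBFS

Input is 3 dB above T (since output overshoot × R = input overshoot: (-44 − T)·1.5 = -43 − T gives T = -46 dBFS).
Check: -46 + (-43 − (-46))/1.5 = -46 + 2 = -44 dBFS. ✓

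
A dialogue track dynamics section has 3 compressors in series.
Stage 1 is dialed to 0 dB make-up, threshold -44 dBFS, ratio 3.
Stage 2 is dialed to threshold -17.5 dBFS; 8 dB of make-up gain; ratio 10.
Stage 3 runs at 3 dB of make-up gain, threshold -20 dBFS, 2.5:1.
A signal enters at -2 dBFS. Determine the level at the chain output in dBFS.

-19 dBFS

Stage 1: 42 dB above -44 dBFS, reduced 3:1 to 14 dB above → -30 dBFS.
Stage 2: below threshold (-30 ≤ -17.5); passes unchanged; make-up brings it to -22 dBFS.
Stage 3: below threshold (-22 ≤ -20); passes unchanged; make-up brings it to -19 dBFS.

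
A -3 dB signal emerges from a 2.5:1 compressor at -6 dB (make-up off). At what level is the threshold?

-8 dB

Let T be the threshold. Output overshoot = (input overshoot)/R, so -6 − T = (-3 − T)/2.5.
2.5·(-6 − T) = -3 − T → 1.5·T = -15 − (-3) = -12.
T = -12/1.5 = -8 dB.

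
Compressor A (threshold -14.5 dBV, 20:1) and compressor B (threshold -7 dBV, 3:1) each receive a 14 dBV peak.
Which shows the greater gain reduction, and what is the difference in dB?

A, by 13.075 dB

A: 28.5 dB over, compressed to 1.425 dB over, so 27.075 dB of GR.
B: 21 dB over, compressed to 7 dB over, so 14 dB of GR.
A reduces 13.075 dB more.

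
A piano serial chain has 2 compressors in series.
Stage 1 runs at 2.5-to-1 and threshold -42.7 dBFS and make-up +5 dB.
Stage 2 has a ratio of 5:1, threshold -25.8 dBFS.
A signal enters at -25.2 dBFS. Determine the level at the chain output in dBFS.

-30.7 dBFS

Stage 1: 17.5 dB above -42.7 dBFS, reduced 2.5:1 to 7 dB above → -35.7 dBFS; +5 dB make-up → -30.7 dBFS.
Stage 2: -30.7 dBFS ≤ -25.8 dBFS, so stage 2 doesn't engage; output -30.7 dBFS.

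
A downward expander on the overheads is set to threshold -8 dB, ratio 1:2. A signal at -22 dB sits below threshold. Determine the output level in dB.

-36 dB

Undershoot = (-8) − (-22) = 14 dB.
At 1:2, that expands to 28 dB under threshold.
Output = -8 − 28 = -36 dB.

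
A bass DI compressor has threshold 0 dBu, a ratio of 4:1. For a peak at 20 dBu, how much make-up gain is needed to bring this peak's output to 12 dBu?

7 dB

Overshoot 20 dB → 20/4 = 5 dB after compression, so the compressed level is 0 + 5 = 5 dBu.
Make-up = target − compressed = 12 − 5 = 7 dB.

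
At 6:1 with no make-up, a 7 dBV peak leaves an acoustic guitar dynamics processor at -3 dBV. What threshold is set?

-5 dBV

Input is 12 dB above T (since output overshoot × R = input overshoot: (-3 − T)·6 = 7 − T gives T = -5 dBV).
Check: -5 + (7 − (-5))/6 = -5 + 2 = -3 dBV. ✓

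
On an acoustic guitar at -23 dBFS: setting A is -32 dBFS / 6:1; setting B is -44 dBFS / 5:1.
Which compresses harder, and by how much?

A: 9 dB over, compressed to 1.5 dB over, so 7.5 dB of GR.
B: 21 dB over, compressed to 4.2 dB over, so 16.8 dB of GR.
B reduces 9.3 dB more.

B, by 9.3 dB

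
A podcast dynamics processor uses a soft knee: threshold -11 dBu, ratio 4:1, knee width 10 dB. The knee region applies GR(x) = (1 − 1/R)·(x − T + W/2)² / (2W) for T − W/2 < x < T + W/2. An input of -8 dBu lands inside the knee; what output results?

-10.4 dBu

x − T + W/2 = -8 − (-11) + 5 = 8.
GR = (1 − 1/4) × 8² / 20 = 0.75 × 64 / 20 = 2.4 dB.
Output = -8 − 2.4 = -10.4 dBu.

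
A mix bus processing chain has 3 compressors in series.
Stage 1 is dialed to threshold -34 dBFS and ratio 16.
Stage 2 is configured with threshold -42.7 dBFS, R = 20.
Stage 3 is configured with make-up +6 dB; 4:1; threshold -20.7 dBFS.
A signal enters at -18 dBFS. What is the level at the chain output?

Stage 1: overshoot 16 dB → 16/16 = 1 dB → -33 dBFS.
Stage 2: -33 dBFS is 9.7 dB over -42.7 dBFS; at 20:1 that becomes 0.485 dB over, giving -42.215 dBFS.
Stage 3: below threshold (-42.215 ≤ -20.7); passes unchanged; make-up brings it to -36.215 dBFS.

-36.215 dBFS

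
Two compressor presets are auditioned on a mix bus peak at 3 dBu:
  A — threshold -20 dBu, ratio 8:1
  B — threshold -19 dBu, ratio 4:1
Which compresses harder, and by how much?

A: overshoot 23 dB → output overshoot 2.875 dB → GR 20.125 dB.
B: overshoot 22 dB → output overshoot 5.5 dB → GR 16.5 dB.
A applies 3.625 dB more gain reduction.

A, by 3.625 dB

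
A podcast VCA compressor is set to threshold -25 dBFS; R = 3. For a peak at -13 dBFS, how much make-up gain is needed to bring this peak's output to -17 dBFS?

Overshoot 12 dB → 12/3 = 4 dB after compression, so the compressed level is -25 + 4 = -21 dBFS.
Make-up = target − compressed = -17 − (-21) = 4 dB.

4 dB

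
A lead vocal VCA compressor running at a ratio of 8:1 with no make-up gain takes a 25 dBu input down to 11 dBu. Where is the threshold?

Input is 16 dB above T (since output overshoot × R = input overshoot: (11 − T)·8 = 25 − T gives T = 9 dBu).
Check: 9 + (25 − 9)/8 = 9 + 2 = 11 dBu. ✓

9 dBu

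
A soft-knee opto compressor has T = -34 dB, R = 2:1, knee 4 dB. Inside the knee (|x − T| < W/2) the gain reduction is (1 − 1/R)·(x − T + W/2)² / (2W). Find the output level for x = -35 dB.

x − T + W/2 = -35 − (-34) + 2 = 1.
GR = (1 − 1/2) × 1² / 8 = 0.5 × 1 / 8 = 0.0625 dB.
Output = -35 − 0.0625 = -35.0625 dB.

-35.0625 dB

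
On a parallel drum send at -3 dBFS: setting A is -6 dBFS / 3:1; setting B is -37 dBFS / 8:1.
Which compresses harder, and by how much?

B, by 27.75 dB

A: GR = 3 − 3/3 = 2 dB.
B: GR = 34 − 34/8 = 29.75 dB.
B applies 27.75 dB more gain reduction.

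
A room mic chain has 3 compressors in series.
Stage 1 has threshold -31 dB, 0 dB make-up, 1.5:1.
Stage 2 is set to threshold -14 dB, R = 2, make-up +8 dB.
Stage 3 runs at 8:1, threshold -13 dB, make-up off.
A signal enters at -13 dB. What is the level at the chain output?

-12.75 dB

Stage 1: 18 dB above -31 dB, reduced 1.5:1 to 12 dB above → -19 dB.
Stage 2: -19 dB ≤ -14 dB, so stage 2 doesn't engage; make-up brings it to -11 dB.
Stage 3: -11 dB is 2 dB over -13 dB; at 8:1 that becomes 0.25 dB over, giving -12.75 dB.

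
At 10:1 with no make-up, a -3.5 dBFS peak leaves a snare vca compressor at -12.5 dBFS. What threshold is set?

Input is 10 dB above T (since output overshoot × R = input overshoot: (-12.5 − T)·10 = -3.5 − T gives T = -13.5 dBFS).
Check: -13.5 + (-3.5 − (-13.5))/10 = -13.5 + 1 = -12.5 dBFS. ✓

-13.5 dBFS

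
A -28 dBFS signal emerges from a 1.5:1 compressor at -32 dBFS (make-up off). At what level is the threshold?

Gain reduction = -28 − (-32) = 4 dB; output overshoot = GR / (R − 1) = 4 / 0.5 = 8 dB.
Threshold = output − output overshoot = -32 − 8 = -40 dBFS.

-40 dBFS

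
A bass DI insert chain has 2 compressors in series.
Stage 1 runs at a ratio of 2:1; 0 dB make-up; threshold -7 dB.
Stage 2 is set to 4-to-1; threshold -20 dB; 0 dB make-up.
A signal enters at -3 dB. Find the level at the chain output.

Stage 1: -3 dB is 4 dB over -7 dB; at 2:1 that becomes 2 dB over, giving -5 dB.
Stage 2: overshoot 15 dB → 15/4 = 3.75 dB → -16.25 dB.

-16.25 dB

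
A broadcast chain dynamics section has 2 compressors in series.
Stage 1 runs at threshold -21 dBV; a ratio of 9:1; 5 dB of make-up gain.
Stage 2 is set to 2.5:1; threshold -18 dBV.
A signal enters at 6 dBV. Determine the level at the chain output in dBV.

-16 dBV

Stage 1: 27 dB above -21 dBV, reduced 9:1 to 3 dB above → -18 dBV; +5 dB make-up → -13 dBV.
Stage 2: -13 dBV is 5 dB over -18 dBV; at 2.5:1 that becomes 2 dB over, giving -16 dBV.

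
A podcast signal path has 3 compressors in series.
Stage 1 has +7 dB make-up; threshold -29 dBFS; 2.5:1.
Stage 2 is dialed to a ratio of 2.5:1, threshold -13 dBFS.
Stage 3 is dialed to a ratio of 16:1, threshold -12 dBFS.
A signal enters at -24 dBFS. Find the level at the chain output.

Stage 1: 5 dB above -29 dBFS, reduced 2.5:1 to 2 dB above → -27 dBFS; +7 dB make-up → -20 dBFS.
Stage 2: -20 dBFS is at or below the -13 dBFS threshold — no compression; output -20 dBFS.
Stage 3: -20 dBFS is at or below the -12 dBFS threshold — no compression; output -20 dBFS.

-20 dBFS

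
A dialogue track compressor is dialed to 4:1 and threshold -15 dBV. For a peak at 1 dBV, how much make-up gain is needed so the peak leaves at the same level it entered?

Without make-up, output = threshold + overshoot/4 = -15 + 4 = -11 dBV.
Gap to target: 12 dB.

12 dB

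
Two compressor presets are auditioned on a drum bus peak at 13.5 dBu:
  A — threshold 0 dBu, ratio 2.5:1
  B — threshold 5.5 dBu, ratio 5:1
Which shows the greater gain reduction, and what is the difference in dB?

A, by 1.7 dB

A: 13.5 dB over, compressed to 5.4 dB over, so 8.1 dB of GR.
B: 8 dB over, compressed to 1.6 dB over, so 6.4 dB of GR.
Difference: 1.7 dB in favour of A.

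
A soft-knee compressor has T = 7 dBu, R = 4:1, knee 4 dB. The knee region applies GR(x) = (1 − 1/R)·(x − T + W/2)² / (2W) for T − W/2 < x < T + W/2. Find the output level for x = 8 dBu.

x − T + W/2 = 8 − 7 + 2 = 3.
GR = (1 − 1/4) × 3² / 8 = 0.75 × 9 / 8 = 0.84375 dB.
Output = 8 − 0.84375 = 7.15625 dBu.

7.15625 dBu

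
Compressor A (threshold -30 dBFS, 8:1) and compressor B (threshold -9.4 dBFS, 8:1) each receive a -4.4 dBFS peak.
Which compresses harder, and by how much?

A, by 18.025 dB

A: overshoot 25.6 dB → output overshoot 3.2 dB → GR 22.4 dB.
B: overshoot 5 dB → output overshoot 0.625 dB → GR 4.375 dB.
Difference: 18.025 dB in favour of A.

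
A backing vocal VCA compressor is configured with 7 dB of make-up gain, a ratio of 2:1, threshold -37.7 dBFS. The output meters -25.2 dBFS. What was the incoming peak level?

Stripping the +7 dB make-up gives -32.2 dBFS at the gain stage.
The compressed level sits -32.2 − (-37.7) = 5.5 dB over threshold.
Before 2:1 compression the overshoot was 5.5 × 2 = 11 dB, so input = -37.7 + 11 = -26.7 dBFS.

-26.7 dBFS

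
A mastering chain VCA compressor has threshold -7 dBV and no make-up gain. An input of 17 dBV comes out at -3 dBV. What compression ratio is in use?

6:1

Input overshoot = 17 − (-7) = 24 dB; output overshoot = -3 − (-7) = 4 dB.
Ratio = 24 / 4 = 6.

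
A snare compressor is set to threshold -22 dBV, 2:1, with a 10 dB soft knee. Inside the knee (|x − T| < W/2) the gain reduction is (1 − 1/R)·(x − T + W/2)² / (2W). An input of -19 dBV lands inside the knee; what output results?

x − T + W/2 = -19 − (-22) + 5 = 8.
GR = (1 − 1/2) × 8² / 20 = 0.5 × 64 / 20 = 1.6 dB.
Output = -19 − 1.6 = -20.6 dBV.

-20.6 dBV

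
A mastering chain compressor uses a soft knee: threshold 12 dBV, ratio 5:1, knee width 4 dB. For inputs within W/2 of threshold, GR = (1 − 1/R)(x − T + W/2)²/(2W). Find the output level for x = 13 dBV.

12.1 dBV

x − T + W/2 = 13 − 12 + 2 = 3.
GR = (1 − 1/5) × 3² / 8 = 0.8 × 9 / 8 = 0.9 dB.
Output = 13 − 0.9 = 12.1 dBV.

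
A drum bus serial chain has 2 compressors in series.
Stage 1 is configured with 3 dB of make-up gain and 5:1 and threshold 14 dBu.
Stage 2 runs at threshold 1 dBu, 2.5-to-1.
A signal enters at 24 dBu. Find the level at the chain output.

8.2 dBu

Stage 1: 24 dBu is 10 dB over 14 dBu; at 5:1 that becomes 2 dB over, giving 16 dBu; +3 dB make-up → 19 dBu.
Stage 2: 18 dB above 1 dBu, reduced 2.5:1 to 7.2 dB above → 8.2 dBu.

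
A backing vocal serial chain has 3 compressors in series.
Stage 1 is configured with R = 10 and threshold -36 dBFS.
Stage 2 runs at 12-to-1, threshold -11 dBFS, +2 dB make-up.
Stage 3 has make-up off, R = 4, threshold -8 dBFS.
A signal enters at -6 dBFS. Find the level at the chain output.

-31 dBFS

Stage 1: overshoot 30 dB → 30/10 = 3 dB → -33 dBFS.
Stage 2: -33 dBFS ≤ -11 dBFS, so stage 2 doesn't engage; make-up brings it to -31 dBFS.
Stage 3: -31 dBFS ≤ -8 dBFS, so stage 3 doesn't engage; output -31 dBFS.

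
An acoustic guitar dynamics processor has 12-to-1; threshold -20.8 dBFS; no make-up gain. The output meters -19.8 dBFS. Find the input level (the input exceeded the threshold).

-8.8 dBFS

The compressed level sits -19.8 − (-20.8) = 1 dB over threshold.
Input overshoot = R × output overshoot = 12 dB → input = -20.8 + 12 = -8.8 dBFS.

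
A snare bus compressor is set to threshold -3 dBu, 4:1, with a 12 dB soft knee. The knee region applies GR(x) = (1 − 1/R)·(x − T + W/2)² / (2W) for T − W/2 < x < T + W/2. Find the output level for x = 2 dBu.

-1.78125 dBu

x − T + W/2 = 2 − (-3) + 6 = 11.
GR = (1 − 1/4) × 11² / 24 = 0.75 × 121 / 24 = 3.78125 dB.
Output = 2 − 3.78125 = -1.78125 dBu.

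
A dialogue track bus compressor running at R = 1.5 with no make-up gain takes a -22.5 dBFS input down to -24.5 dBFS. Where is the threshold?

Gain reduction = -22.5 − (-24.5) = 2 dB; output overshoot = GR / (R − 1) = 2 / 0.5 = 4 dB.
Threshold = output − output overshoot = -24.5 − 4 = -28.5 dBFS.

-28.5 dBFS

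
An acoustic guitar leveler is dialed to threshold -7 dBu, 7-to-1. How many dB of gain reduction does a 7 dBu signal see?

7 dBu exceeds the threshold by 14 dB.
After 7:1 compression the overshoot becomes 14/7 = 2 dB.
Gain reduction = 14 − 2 = 12 dB.

12 dB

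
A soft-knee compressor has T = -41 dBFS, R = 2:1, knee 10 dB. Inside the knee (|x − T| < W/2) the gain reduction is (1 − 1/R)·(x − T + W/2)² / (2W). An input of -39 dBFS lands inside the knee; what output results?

x − T + W/2 = -39 − (-41) + 5 = 7.
GR = (1 − 1/2) × 7² / 20 = 0.5 × 49 / 20 = 1.225 dB.
Output = -39 − 1.225 = -40.225 dBFS.

-40.225 dBFS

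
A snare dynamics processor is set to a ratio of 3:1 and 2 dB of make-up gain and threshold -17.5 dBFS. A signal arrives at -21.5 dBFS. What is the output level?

-19.5 dBFS

-21.5 dBFS is 4 dB below the -17.5 dBFS threshold, so no gain reduction is applied.
Make-up gain adds 2 dB: -21.5 + 2 = -19.5 dBFS.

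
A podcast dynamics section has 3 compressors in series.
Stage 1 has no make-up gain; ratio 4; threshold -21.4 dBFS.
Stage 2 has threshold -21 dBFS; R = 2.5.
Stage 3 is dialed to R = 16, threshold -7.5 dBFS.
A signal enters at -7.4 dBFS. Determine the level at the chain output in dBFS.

Stage 1: 14 dB above -21.4 dBFS, reduced 4:1 to 3.5 dB above → -17.9 dBFS.
Stage 2: overshoot 3.1 dB → 3.1/2.5 = 1.24 dB → -19.76 dBFS.
Stage 3: -19.76 dBFS ≤ -7.5 dBFS, so stage 3 doesn't engage; output -19.76 dBFS.

-19.76 dBFS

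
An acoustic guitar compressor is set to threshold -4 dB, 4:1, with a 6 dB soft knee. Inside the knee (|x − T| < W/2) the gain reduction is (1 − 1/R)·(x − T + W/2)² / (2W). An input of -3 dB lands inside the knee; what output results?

x − T + W/2 = -3 − (-4) + 3 = 4.
GR = (1 − 1/4) × 4² / 12 = 0.75 × 16 / 12 = 1 dB.
Output = -3 − 1 = -4 dB.

-4 dB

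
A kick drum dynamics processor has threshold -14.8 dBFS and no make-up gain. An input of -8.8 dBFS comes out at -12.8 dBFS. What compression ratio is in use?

Input overshoot = -8.8 − (-14.8) = 6 dB; output overshoot = -12.8 − (-14.8) = 2 dB.
Ratio = 6 / 2 = 3.

3:1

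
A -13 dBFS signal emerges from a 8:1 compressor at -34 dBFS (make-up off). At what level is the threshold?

Let T be the threshold. Output overshoot = (input overshoot)/R, so -34 − T = (-13 − T)/8.
8·(-34 − T) = -13 − T → 7·T = -272 − (-13) = -259.
T = -259/7 = -37 dBFS.

-37 dBFS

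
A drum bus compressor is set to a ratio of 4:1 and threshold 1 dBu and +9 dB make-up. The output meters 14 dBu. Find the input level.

17 dBu

Before make-up, the level was 14 − 9 = 5 dBu.
Post-compression overshoot = 5 − 1 = 4 dB.
Input overshoot = R × output overshoot = 16 dB → input = 1 + 16 = 17 dBu.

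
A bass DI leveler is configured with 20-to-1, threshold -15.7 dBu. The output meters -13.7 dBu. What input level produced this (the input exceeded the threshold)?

The compressed level sits -13.7 − (-15.7) = 2 dB over threshold.
Input overshoot = R × output overshoot = 40 dB → input = -15.7 + 40 = 24.3 dBu.

24.3 dBu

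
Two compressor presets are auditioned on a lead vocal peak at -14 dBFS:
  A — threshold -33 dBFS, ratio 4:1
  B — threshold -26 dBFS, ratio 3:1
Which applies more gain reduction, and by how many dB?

A, by 6.25 dB

A: overshoot 19 dB → output overshoot 4.75 dB → GR 14.25 dB.
B: overshoot 12 dB → output overshoot 4 dB → GR 8 dB.
A reduces 6.25 dB more.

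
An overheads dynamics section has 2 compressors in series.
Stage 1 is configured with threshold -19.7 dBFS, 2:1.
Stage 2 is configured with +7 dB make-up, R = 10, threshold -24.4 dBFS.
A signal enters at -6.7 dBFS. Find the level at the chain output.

Stage 1: overshoot 13 dB → 13/2 = 6.5 dB → -13.2 dBFS.
Stage 2: -13.2 dBFS is 11.2 dB over -24.4 dBFS; at 10:1 that becomes 1.12 dB over, giving -23.28 dBFS; +7 dB make-up → -16.28 dBFS.

-16.28 dBFS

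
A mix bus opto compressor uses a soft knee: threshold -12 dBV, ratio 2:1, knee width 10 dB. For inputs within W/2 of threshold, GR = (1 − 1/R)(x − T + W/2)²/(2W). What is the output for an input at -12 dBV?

-12.625 dBV

x − T + W/2 = -12 − (-12) + 5 = 5.
GR = (1 − 1/2) × 5² / 20 = 0.5 × 25 / 20 = 0.625 dB.
Output = -12 − 0.625 = -12.625 dBV.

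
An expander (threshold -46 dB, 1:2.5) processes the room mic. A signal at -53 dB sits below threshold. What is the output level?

The input is 7 dB below the -46 dB threshold.
A 1:2.5 expander multiplies undershoot by 2.5: 7 × 2.5 = 17.5 dB below threshold.
Output = -46 − 17.5 = -63.5 dB.

-63.5 dB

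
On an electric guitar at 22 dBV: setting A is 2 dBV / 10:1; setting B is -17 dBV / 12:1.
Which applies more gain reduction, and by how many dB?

B, by 17.75 dB

A: 20 dB over, compressed to 2 dB over, so 18 dB of GR.
B: 39 dB over, compressed to 3.25 dB over, so 35.75 dB of GR.
B applies 17.75 dB more gain reduction.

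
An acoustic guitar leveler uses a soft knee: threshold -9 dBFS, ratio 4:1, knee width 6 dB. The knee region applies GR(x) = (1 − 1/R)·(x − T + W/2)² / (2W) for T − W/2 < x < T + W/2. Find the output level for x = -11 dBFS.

-11.0625 dBFS

x − T + W/2 = -11 − (-9) + 3 = 1.
GR = (1 − 1/4) × 1² / 12 = 0.75 × 1 / 12 = 0.0625 dB.
Output = -11 − 0.0625 = -11.0625 dBFS.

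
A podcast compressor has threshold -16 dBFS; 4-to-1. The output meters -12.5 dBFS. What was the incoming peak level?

-2 dBFS

Post-compression overshoot = -12.5 − (-16) = 3.5 dB.
Undo the ratio: input overshoot = 3.5 × 4 = 14 dB, giving input = -2 dBFS.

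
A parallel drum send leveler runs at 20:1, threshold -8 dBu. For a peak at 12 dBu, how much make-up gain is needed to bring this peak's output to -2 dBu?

5 dB

Overshoot 20 dB → 20/20 = 1 dB after compression, so the compressed level is -8 + 1 = -7 dBu.
Make-up = target − compressed = -2 − (-7) = 5 dB.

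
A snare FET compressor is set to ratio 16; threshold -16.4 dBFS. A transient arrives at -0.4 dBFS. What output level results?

Overshoot: -0.4 − (-16.4) = 16 dB.
16:1 compression reduces that to 16/16 = 1 dB over.
That puts the output at -15.4 dBFS.

-15.4 dBFS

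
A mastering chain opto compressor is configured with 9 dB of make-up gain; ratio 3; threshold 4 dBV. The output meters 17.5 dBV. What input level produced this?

Stripping the +9 dB make-up gives 8.5 dBV at the gain stage.
That's 4.5 dB above the 4 dBV threshold.
Input overshoot = R × output overshoot = 13.5 dB → input = 4 + 13.5 = 17.5 dBV.

17.5 dBV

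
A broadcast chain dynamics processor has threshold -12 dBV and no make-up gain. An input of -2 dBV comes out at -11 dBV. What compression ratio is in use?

10:1

Input overshoot = -2 − (-12) = 10 dB; output overshoot = -11 − (-12) = 1 dB.
Ratio = 10 / 1 = 10.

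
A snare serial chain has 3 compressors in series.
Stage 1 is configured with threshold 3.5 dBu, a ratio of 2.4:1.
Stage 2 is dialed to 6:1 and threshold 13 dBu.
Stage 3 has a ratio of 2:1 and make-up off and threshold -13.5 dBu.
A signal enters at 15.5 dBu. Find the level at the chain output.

Stage 1: overshoot 12 dB → 12/2.4 = 5 dB → 8.5 dBu.
Stage 2: 8.5 dBu is at or below the 13 dBu threshold — no compression; output 8.5 dBu.
Stage 3: 22 dB above -13.5 dBu, reduced 2:1 to 11 dB above → -2.5 dBu.

-2.5 dBu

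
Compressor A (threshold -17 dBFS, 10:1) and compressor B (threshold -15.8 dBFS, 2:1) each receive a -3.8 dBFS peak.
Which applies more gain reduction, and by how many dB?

A: GR = 13.2 − 13.2/10 = 11.88 dB.
B: GR = 12 − 12/2 = 6 dB.
A reduces 5.88 dB more.

A, by 5.88 dB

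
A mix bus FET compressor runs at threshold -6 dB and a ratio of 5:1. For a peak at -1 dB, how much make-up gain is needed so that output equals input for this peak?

Without make-up, output = threshold + overshoot/5 = -6 + 1 = -5 dB.
Gap to target: 4 dB.

4 dB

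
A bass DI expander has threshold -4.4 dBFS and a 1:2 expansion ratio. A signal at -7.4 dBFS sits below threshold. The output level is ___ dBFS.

Undershoot = (-4.4) − (-7.4) = 3 dB.
At 1:2, that expands to 6 dB under threshold.
Output = -4.4 − 6 = -10.4 dBFS.

-10.4 dBFS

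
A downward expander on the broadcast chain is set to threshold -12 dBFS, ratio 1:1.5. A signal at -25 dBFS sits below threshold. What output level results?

-31.5 dBFS

The input is 13 dB below the -12 dBFS threshold.
A 1:1.5 expander multiplies undershoot by 1.5: 13 × 1.5 = 19.5 dB below threshold.
Output = -12 − 19.5 = -31.5 dBFS.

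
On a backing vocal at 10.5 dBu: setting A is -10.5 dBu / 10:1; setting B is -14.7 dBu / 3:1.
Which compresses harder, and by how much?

A, by 2.1 dB

A: overshoot 21 dB → output overshoot 2.1 dB → GR 18.9 dB.
B: overshoot 25.2 dB → output overshoot 8.4 dB → GR 16.8 dB.
Difference: 2.1 dB in favour of A.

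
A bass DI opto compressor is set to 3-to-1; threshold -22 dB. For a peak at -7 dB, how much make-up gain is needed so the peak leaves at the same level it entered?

The peak compresses to -22 + 15/3 = -17 dB.
To reach -7 dB requires -7 − (-17) = 10 dB of make-up.

10 dB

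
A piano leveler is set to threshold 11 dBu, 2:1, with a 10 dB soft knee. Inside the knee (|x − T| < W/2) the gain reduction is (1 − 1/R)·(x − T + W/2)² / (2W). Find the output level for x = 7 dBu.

x − T + W/2 = 7 − 11 + 5 = 1.
GR = (1 − 1/2) × 1² / 20 = 0.5 × 1 / 20 = 0.025 dB.
Output = 7 − 0.025 = 6.975 dBu.

6.975 dBu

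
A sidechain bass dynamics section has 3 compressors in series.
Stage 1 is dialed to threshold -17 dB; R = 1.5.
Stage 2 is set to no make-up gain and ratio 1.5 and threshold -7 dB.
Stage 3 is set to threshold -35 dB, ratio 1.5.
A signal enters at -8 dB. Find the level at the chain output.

-19 dB

Stage 1: overshoot 9 dB → 9/1.5 = 6 dB → -11 dB.
Stage 2: below threshold (-11 ≤ -7); passes unchanged; output -11 dB.
Stage 3: 24 dB above -35 dB, reduced 1.5:1 to 16 dB above → -19 dB.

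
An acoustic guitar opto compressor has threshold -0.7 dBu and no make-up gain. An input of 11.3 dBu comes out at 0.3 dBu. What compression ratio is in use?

Input overshoot = 11.3 − (-0.7) = 12 dB; output overshoot = 0.3 − (-0.7) = 1 dB.
Ratio = 12 / 1 = 12.

12:1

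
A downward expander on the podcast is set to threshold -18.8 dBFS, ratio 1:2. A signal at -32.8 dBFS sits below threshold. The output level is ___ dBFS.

Below threshold, a 1:2 expander applies gain = (2−1)×(T − x) of attenuation.
(2−1) × 14 = 14 dB, so output = -32.8 − 14 = -46.8 dBFS.

-46.8 dBFS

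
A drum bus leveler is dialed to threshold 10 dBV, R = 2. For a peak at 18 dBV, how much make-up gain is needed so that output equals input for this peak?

4 dB

Overshoot 8 dB → 8/2 = 4 dB after compression, so the compressed level is 10 + 4 = 14 dBV.
Make-up = target − compressed = 18 − 14 = 4 dB.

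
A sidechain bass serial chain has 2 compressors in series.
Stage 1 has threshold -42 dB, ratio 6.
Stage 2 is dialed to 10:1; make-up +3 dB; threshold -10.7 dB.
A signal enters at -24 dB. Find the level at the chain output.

-36 dB

Stage 1: -24 dB is 18 dB over -42 dB; at 6:1 that becomes 3 dB over, giving -39 dB.
Stage 2: -39 dB ≤ -10.7 dB, so stage 2 doesn't engage; make-up brings it to -36 dB.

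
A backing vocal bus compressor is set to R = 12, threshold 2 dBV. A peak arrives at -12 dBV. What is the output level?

-12 dBV

-12 dBV is 14 dB below the 2 dBV threshold, so no gain reduction is applied.
Output = input = -12 dBV.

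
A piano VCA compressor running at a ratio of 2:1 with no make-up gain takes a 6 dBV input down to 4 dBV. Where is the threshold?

2 dBV

Gain reduction = 6 − 4 = 2 dB; output overshoot = GR / (R − 1) = 2 / 1 = 2 dB.
Threshold = output − output overshoot = 4 − 2 = 2 dBV.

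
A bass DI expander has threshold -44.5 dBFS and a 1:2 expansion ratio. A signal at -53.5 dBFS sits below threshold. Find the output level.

-62.5 dBFS

Undershoot = (-44.5) − (-53.5) = 9 dB.
At 1:2, that expands to 18 dB under threshold.
Output = -44.5 − 18 = -62.5 dBFS.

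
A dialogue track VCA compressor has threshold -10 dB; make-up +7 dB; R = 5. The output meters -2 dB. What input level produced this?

Stripping the +7 dB make-up gives -9 dB at the gain stage.
Post-compression overshoot = -9 − (-10) = 1 dB.
Undo the ratio: input overshoot = 1 × 5 = 5 dB, giving input = -5 dB.

-5 dB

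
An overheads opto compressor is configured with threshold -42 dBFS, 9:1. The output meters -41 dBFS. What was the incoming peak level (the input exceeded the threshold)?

That's 1 dB above the -42 dBFS threshold.
Before 9:1 compression the overshoot was 1 × 9 = 9 dB, so input = -42 + 9 = -33 dBFS.

-33 dBFS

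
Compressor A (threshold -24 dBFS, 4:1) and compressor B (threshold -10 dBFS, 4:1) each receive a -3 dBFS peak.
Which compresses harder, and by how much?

A, by 10.5 dB

A: GR = 21 − 21/4 = 15.75 dB.
B: GR = 7 − 7/4 = 5.25 dB.
A applies 10.5 dB more gain reduction.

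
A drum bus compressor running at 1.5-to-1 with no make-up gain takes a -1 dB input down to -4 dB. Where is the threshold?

-10 dB

Input is 9 dB above T (since output overshoot × R = input overshoot: (-4 − T)·1.5 = -1 − T gives T = -10 dB).
Check: -10 + (-1 − (-10))/1.5 = -10 + 6 = -4 dB. ✓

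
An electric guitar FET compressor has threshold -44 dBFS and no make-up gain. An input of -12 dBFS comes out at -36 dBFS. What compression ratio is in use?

4:1

Input overshoot = -12 − (-44) = 32 dB; output overshoot = -36 − (-44) = 8 dB.
Ratio = 32 / 8 = 4.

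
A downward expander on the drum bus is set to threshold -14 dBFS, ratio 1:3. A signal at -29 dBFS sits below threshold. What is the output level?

Undershoot = (-14) − (-29) = 15 dB.
At 1:3, that expands to 45 dB under threshold.
Output = -14 − 45 = -59 dBFS.

-59 dBFS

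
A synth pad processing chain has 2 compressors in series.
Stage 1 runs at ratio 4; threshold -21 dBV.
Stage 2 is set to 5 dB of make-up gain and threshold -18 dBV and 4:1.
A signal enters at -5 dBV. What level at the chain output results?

-12.75 dBV

Stage 1: -5 dBV is 16 dB over -21 dBV; at 4:1 that becomes 4 dB over, giving -17 dBV.
Stage 2: overshoot 1 dB → 1/4 = 0.25 dB → -17.75 dBV; +5 dB make-up → -12.75 dBV.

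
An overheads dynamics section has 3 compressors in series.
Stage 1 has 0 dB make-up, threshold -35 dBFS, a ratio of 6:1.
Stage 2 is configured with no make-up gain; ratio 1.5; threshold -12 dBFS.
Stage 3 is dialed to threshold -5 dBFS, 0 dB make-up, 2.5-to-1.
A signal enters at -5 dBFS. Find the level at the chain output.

Stage 1: -5 dBFS is 30 dB over -35 dBFS; at 6:1 that becomes 5 dB over, giving -30 dBFS.
Stage 2: below threshold (-30 ≤ -12); passes unchanged; output -30 dBFS.
Stage 3: below threshold (-30 ≤ -5); passes unchanged; output -30 dBFS.

-30 dBFS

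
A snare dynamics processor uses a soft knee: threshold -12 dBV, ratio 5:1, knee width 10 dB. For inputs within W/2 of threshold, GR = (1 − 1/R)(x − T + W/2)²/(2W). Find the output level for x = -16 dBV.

x − T + W/2 = -16 − (-12) + 5 = 1.
GR = (1 − 1/5) × 1² / 20 = 0.8 × 1 / 20 = 0.04 dB.
Output = -16 − 0.04 = -16.04 dBV.

-16.04 dBV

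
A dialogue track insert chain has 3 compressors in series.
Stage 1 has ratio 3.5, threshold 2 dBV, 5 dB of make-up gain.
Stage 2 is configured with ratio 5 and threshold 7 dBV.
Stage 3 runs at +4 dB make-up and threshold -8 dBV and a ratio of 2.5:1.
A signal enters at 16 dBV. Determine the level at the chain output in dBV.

2.32 dBV

Stage 1: 14 dB above 2 dBV, reduced 3.5:1 to 4 dB above → 6 dBV; +5 dB make-up → 11 dBV.
Stage 2: overshoot 4 dB → 4/5 = 0.8 dB → 7.8 dBV.
Stage 3: overshoot 15.8 dB → 15.8/2.5 = 6.32 dB → -1.68 dBV; +4 dB make-up → 2.32 dBV.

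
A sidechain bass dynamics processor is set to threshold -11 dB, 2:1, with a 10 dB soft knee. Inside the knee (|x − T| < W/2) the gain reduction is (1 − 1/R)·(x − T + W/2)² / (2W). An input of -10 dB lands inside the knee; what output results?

x − T + W/2 = -10 − (-11) + 5 = 6.
GR = (1 − 1/2) × 6² / 20 = 0.5 × 36 / 20 = 0.9 dB.
Output = -10 − 0.9 = -10.9 dB.

-10.9 dB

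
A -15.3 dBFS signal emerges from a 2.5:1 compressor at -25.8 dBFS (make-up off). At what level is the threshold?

Let T be the threshold. Output overshoot = (input overshoot)/R, so -25.8 − T = (-15.3 − T)/2.5.
2.5·(-25.8 − T) = -15.3 − T → 1.5·T = -64.5 − (-15.3) = -49.2.
T = -49.2/1.5 = -32.8 dBFS.

-32.8 dBFS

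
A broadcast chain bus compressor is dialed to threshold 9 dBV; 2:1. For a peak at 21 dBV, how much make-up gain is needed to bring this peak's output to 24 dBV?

Without make-up, output = threshold + overshoot/2 = 9 + 6 = 15 dBV.
Gap to target: 9 dB.

9 dB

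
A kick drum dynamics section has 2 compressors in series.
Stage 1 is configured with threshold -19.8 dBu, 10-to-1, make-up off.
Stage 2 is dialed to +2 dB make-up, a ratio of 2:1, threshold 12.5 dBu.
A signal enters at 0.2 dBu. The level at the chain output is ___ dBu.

-15.8 dBu

Stage 1: 0.2 dBu is 20 dB over -19.8 dBu; at 10:1 that becomes 2 dB over, giving -17.8 dBu.
Stage 2: -17.8 dBu ≤ 12.5 dBu, so stage 2 doesn't engage; make-up brings it to -15.8 dBu.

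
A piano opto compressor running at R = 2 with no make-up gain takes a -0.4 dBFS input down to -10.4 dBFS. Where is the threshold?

Gain reduction = -0.4 − (-10.4) = 10 dB; output overshoot = GR / (R − 1) = 10 / 1 = 10 dB.
Threshold = output − output overshoot = -10.4 − 10 = -20.4 dBFS.

-20.4 dBFS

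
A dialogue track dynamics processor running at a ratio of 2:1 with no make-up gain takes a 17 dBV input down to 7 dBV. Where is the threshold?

Let T be the threshold. Output overshoot = (input overshoot)/R, so 7 − T = (17 − T)/2.
2·(7 − T) = 17 − T → 1·T = 14 − 17 = -3.
T = -3/1 = -3 dBV.

-3 dBV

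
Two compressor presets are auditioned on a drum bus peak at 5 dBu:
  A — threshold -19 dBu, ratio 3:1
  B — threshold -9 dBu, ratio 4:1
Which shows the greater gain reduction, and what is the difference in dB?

A: GR = 24 − 24/3 = 16 dB.
B: GR = 14 − 14/4 = 10.5 dB.
Difference: 5.5 dB in favour of A.

A, by 5.5 dB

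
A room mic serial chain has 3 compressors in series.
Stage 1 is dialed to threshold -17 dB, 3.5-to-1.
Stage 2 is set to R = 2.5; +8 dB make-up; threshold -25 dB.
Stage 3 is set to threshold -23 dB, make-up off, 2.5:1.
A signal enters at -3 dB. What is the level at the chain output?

-18.68 dB

Stage 1: 14 dB above -17 dB, reduced 3.5:1 to 4 dB above → -13 dB.
Stage 2: 12 dB above -25 dB, reduced 2.5:1 to 4.8 dB above → -20.2 dB; +8 dB make-up → -12.2 dB.
Stage 3: -12.2 dB is 10.8 dB over -23 dB; at 2.5:1 that becomes 4.32 dB over, giving -18.68 dB.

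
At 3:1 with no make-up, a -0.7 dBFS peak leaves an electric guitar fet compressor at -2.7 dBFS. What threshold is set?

-3.7 dBFS

Input is 3 dB above T (since output overshoot × R = input overshoot: (-2.7 − T)·3 = -0.7 − T gives T = -3.7 dBFS).
Check: -3.7 + (-0.7 − (-3.7))/3 = -3.7 + 1 = -2.7 dBFS. ✓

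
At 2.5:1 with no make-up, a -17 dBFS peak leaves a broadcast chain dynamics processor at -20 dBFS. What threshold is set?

Gain reduction = -17 − (-20) = 3 dB; output overshoot = GR / (R − 1) = 3 / 1.5 = 2 dB.
Threshold = output − output overshoot = -20 − 2 = -22 dBFS.

-22 dBFS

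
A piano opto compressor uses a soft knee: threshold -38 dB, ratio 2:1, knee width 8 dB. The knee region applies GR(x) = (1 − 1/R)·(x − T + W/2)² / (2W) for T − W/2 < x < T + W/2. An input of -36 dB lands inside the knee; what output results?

-37.125 dB

x − T + W/2 = -36 − (-38) + 4 = 6.
GR = (1 − 1/2) × 6² / 16 = 0.5 × 36 / 16 = 1.125 dB.
Output = -36 − 1.125 = -37.125 dB.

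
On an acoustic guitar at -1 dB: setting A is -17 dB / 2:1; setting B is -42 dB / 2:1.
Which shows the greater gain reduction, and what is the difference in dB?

B, by 12.5 dB

A: overshoot 16 dB → output overshoot 8 dB → GR 8 dB.
B: overshoot 41 dB → output overshoot 20.5 dB → GR 20.5 dB.
B reduces 12.5 dB more.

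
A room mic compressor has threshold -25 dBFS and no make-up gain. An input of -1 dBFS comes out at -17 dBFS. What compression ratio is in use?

3:1

Input overshoot = -1 − (-25) = 24 dB; output overshoot = -17 − (-25) = 8 dB.
Ratio = 24 / 8 = 3.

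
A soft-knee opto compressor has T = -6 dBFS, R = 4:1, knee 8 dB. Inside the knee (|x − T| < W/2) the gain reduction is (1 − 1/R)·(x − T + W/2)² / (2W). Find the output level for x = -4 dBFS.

x − T + W/2 = -4 − (-6) + 4 = 6.
GR = (1 − 1/4) × 6² / 16 = 0.75 × 36 / 16 = 1.6875 dB.
Output = -4 − 1.6875 = -5.6875 dBFS.

-5.6875 dBFS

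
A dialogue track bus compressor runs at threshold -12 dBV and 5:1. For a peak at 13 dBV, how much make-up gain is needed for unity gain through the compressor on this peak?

20 dB

The peak compresses to -12 + 25/5 = -7 dBV.
To reach 13 dBV requires 13 − (-7) = 20 dB of make-up.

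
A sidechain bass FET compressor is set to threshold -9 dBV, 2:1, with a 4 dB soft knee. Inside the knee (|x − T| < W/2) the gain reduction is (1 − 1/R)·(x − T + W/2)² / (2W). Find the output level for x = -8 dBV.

-8.5625 dBV

x − T + W/2 = -8 − (-9) + 2 = 3.
GR = (1 − 1/2) × 3² / 8 = 0.5 × 9 / 8 = 0.5625 dB.
Output = -8 − 0.5625 = -8.5625 dBV.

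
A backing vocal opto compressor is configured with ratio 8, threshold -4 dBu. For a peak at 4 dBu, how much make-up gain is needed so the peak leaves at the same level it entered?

The peak compresses to -4 + 8/8 = -3 dBu.
To reach 4 dBu requires 4 − (-3) = 7 dB of make-up.

7 dB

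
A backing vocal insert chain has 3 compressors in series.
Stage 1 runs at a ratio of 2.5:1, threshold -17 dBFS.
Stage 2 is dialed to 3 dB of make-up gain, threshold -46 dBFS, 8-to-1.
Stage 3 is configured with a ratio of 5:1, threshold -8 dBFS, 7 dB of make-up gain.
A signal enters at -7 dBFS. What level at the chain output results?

Stage 1: -7 dBFS is 10 dB over -17 dBFS; at 2.5:1 that becomes 4 dB over, giving -13 dBFS.
Stage 2: overshoot 33 dB → 33/8 = 4.125 dB → -41.875 dBFS; +3 dB make-up → -38.875 dBFS.
Stage 3: -38.875 dBFS is at or below the -8 dBFS threshold — no compression; make-up brings it to -31.875 dBFS.

-31.875 dBFS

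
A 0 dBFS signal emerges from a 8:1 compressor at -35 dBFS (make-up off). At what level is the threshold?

Let T be the threshold. Output overshoot = (input overshoot)/R, so -35 − T = (0 − T)/8.
8·(-35 − T) = 0 − T → 7·T = -280 − 0 = -280.
T = -280/7 = -40 dBFS.

-40 dBFS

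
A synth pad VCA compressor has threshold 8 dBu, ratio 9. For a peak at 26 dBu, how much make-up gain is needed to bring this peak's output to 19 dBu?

9 dB

Overshoot 18 dB → 18/9 = 2 dB after compression, so the compressed level is 8 + 2 = 10 dBu.
Make-up = target − compressed = 19 − 10 = 9 dB.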